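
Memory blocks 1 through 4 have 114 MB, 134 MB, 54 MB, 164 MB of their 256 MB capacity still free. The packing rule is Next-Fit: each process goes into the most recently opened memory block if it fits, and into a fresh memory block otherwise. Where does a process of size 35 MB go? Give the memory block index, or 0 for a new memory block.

Next-Fit only looks at memory block 4, which has 164 MB free.
35 MB fits there.

4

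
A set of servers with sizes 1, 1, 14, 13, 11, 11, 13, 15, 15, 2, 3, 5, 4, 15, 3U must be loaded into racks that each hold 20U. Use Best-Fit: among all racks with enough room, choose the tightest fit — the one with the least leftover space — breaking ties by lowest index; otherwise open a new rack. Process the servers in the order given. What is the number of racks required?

Put 1U in rack 1; 19U remain.
Put 1U in rack 1; 18U remain.
Put 14U in rack 1; 4U remain.
Put 13U in rack 2; 7U remain.
Put 11U in rack 3; 9U remain.
Put 11U in rack 4; 9U remain.
Put 13U in rack 5; 7U remain.
Put 15U in rack 6; 5U remain.
Put 15U in rack 7; 5U remain.
Put 2U in rack 1; 2U remain.
Put 3U in rack 6; 2U remain.
Put 5U in rack 7; 0U remain.
Put 4U in rack 2; 3U remain.
Put 15U in rack 8; 5U remain.
Put 3U in rack 2; 0U remain.

8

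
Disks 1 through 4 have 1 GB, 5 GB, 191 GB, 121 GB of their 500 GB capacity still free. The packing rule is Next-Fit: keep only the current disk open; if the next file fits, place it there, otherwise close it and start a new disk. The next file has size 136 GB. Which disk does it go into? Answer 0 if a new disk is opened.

Next-Fit only looks at disk 4, which has 121 GB free.
136 GB does not fit, so a new disk is opened.

0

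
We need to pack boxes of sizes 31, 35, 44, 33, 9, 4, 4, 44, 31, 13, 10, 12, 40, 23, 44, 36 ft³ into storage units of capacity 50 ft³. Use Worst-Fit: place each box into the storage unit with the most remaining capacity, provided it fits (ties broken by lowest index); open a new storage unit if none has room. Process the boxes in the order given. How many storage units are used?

31 ft³ → storage unit 1 (remaining 19 ft³)
35 ft³ → storage unit 2 (remaining 15 ft³)
44 ft³ → storage unit 3 (remaining 6 ft³)
33 ft³ → storage unit 4 (remaining 17 ft³)
9 ft³ → storage unit 1 (remaining 10 ft³)
4 ft³ → storage unit 4 (remaining 13 ft³)
4 ft³ → storage unit 2 (remaining 11 ft³)
44 ft³ → storage unit 5 (remaining 6 ft³)
31 ft³ → storage unit 6 (remaining 19 ft³)
13 ft³ → storage unit 6 (remaining 6 ft³)
10 ft³ → storage unit 4 (remaining 3 ft³)
12 ft³ → storage unit 7 (remaining 38 ft³)
40 ft³ → storage unit 8 (remaining 10 ft³)
23 ft³ → storage unit 7 (remaining 15 ft³)
44 ft³ → storage unit 9 (remaining 6 ft³)
36 ft³ → storage unit 10 (remaining 14 ft³)

10 storage units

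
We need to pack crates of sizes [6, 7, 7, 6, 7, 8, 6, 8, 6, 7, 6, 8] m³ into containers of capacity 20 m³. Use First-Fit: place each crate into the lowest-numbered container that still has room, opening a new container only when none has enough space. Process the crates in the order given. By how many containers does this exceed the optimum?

0

First-Fit: [6,7,7] [6,7,6] [8,8] [6,7,6] [8] → 5 containers.
Total size 82 m³; any packing needs at least ⌈82/20⌉ = 5 containers.
So 5 is already optimal.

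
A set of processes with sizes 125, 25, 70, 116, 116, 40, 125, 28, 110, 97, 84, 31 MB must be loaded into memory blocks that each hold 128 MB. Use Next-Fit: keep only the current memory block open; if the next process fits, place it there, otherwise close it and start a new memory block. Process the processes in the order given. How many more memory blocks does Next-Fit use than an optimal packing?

Next-Fit: [125] [25,70] [116] [116] [40] [125] [28] [110] [97] [84,31] → 10 memory blocks.
Total size 967 MB; any packing needs at least ⌈967/128⌉ = 8 memory blocks.
An optimal packing achieves that bound: [125] [125] [116] [116] [110] [97,31] [84,40] [70,28,25] → 8 memory blocks.
Excess: 10 − 8 = 2.

2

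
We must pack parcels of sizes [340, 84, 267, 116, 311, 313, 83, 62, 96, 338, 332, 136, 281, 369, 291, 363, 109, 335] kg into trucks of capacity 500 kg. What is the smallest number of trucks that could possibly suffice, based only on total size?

Total size = 340 + 84 + 267 + 116 + 311 + 313 + 83 + 62 + 96 + 338 + 332 + 136 + 281 + 369 + 291 + 363 + 109 + 335 = 4226 kg.
⌈4226 / 500⌉ = 9.

9 trucks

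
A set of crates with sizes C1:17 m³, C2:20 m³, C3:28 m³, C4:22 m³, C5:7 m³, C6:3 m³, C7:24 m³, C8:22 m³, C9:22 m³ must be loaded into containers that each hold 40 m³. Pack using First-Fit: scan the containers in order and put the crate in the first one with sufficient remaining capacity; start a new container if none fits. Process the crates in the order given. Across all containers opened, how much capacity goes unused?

75

Put C1 (17 m³) in container 1; 23 m³ remain.
Put C2 (20 m³) in container 1; 3 m³ remain.
Put C3 (28 m³) in container 2; 12 m³ remain.
Put C4 (22 m³) in container 3; 18 m³ remain.
Put C5 (7 m³) in container 2; 5 m³ remain.
Put C6 (3 m³) in container 1; 0 m³ remain.
Put C7 (24 m³) in container 4; 16 m³ remain.
Put C8 (22 m³) in container 5; 18 m³ remain.
Put C9 (22 m³) in container 6; 18 m³ remain.
6 containers × 40 m³ = 240 m³; used 165 m³; unused 75 m³.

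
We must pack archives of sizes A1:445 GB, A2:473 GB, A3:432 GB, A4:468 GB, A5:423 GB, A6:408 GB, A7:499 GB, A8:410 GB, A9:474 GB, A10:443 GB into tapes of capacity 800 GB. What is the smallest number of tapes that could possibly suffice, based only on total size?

Total size = 445 + 473 + 432 + 468 + 423 + 408 + 499 + 410 + 474 + 443 = 4475 GB.
⌈4475 / 800⌉ = 6.

6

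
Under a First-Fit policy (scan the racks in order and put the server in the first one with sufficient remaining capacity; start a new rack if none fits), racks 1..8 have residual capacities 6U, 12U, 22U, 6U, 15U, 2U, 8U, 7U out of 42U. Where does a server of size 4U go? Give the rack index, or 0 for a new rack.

1

Racks with room: rack 1 (6U), rack 2 (12U), rack 3 (22U), rack 4 (6U), rack 5 (15U), rack 7 (8U), rack 8 (7U).
The first with room is rack 1.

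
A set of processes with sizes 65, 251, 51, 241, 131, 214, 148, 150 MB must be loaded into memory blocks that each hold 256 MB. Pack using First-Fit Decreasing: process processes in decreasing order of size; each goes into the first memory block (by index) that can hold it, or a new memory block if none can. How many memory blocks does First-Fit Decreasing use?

Sorted descending: 251, 241, 214, 150, 148, 131, 65, 51.
memory block 1: place 251 MB, 5 MB left
memory block 2: place 241 MB, 15 MB left
memory block 3: place 214 MB, 42 MB left
memory block 4: place 150 MB, 106 MB left
memory block 5: place 148 MB, 108 MB left
memory block 6: place 131 MB, 125 MB left
memory block 4: place 65 MB, 41 MB left
memory block 5: place 51 MB, 57 MB left
Final memory blocks: [251] [241] [214] [150,65] [148,51] [131].

6 memory blocks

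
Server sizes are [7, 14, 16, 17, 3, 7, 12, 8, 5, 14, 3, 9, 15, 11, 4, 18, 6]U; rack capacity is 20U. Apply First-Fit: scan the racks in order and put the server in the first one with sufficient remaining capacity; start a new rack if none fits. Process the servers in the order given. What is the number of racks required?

9

7U → rack 1 (remaining 13U)
14U → rack 2 (remaining 6U)
16U → rack 3 (remaining 4U)
17U → rack 4 (remaining 3U)
3U → rack 1 (remaining 10U)
7U → rack 1 (remaining 3U)
12U → rack 5 (remaining 8U)
8U → rack 5 (remaining 0U)
5U → rack 2 (remaining 1U)
14U → rack 6 (remaining 6U)
3U → rack 1 (remaining 0U)
9U → rack 7 (remaining 11U)
15U → rack 8 (remaining 5U)
11U → rack 7 (remaining 0U)
4U → rack 3 (remaining 0U)
18U → rack 9 (remaining 2U)
6U → rack 6 (remaining 0U)
Final racks: [7,3,7,3] [14,5] [16,4] [17] [12,8] [14,6] [9,11] [15] [18].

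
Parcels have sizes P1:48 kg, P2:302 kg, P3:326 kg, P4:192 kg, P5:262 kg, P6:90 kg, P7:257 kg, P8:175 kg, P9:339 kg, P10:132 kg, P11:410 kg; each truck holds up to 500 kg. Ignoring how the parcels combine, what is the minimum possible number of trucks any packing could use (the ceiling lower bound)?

6

Total size = 48 + 302 + 326 + 192 + 262 + 90 + 257 + 175 + 339 + 132 + 410 = 2533 kg.
⌈2533 / 500⌉ = 6.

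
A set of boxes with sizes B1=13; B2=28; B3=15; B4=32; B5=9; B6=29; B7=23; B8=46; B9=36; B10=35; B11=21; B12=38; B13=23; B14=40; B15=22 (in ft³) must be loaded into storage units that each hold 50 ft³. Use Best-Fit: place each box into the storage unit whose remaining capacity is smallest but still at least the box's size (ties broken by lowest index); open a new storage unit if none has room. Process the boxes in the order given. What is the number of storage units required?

10 storage units

storage unit 1: place B1 (13 ft³), 37 ft³ left
storage unit 1: place B2 (28 ft³), 9 ft³ left
storage unit 2: place B3 (15 ft³), 35 ft³ left
storage unit 2: place B4 (32 ft³), 3 ft³ left
storage unit 1: place B5 (9 ft³), 0 ft³ left
storage unit 3: place B6 (29 ft³), 21 ft³ left
storage unit 4: place B7 (23 ft³), 27 ft³ left
storage unit 5: place B8 (46 ft³), 4 ft³ left
storage unit 6: place B9 (36 ft³), 14 ft³ left
storage unit 7: place B10 (35 ft³), 15 ft³ left
storage unit 3: place B11 (21 ft³), 0 ft³ left
storage unit 8: place B12 (38 ft³), 12 ft³ left
storage unit 4: place B13 (23 ft³), 4 ft³ left
storage unit 9: place B14 (40 ft³), 10 ft³ left
storage unit 10: place B15 (22 ft³), 28 ft³ left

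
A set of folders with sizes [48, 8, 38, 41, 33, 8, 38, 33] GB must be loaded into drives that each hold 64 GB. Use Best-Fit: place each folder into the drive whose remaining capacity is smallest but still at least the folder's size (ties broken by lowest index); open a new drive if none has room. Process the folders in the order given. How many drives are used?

6

48 GB → drive 1 (remaining 16 GB)
8 GB → drive 1 (remaining 8 GB)
38 GB → drive 2 (remaining 26 GB)
41 GB → drive 3 (remaining 23 GB)
33 GB → drive 4 (remaining 31 GB)
8 GB → drive 1 (remaining 0 GB)
38 GB → drive 5 (remaining 26 GB)
33 GB → drive 6 (remaining 31 GB)
Final drives: [48,8,8] [38] [41] [33] [38] [33].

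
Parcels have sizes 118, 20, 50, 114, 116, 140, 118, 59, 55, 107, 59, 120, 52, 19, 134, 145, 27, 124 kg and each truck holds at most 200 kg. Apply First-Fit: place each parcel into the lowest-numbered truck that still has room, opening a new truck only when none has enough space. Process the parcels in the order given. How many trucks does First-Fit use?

Put 118 kg in truck 1; 82 kg remain.
Put 20 kg in truck 1; 62 kg remain.
Put 50 kg in truck 1; 12 kg remain.
Put 114 kg in truck 2; 86 kg remain.
Put 116 kg in truck 3; 84 kg remain.
Put 140 kg in truck 4; 60 kg remain.
Put 118 kg in truck 5; 82 kg remain.
Put 59 kg in truck 2; 27 kg remain.
Put 55 kg in truck 3; 29 kg remain.
Put 107 kg in truck 6; 93 kg remain.
Put 59 kg in truck 4; 1 kg remain.
Put 120 kg in truck 7; 80 kg remain.
Put 52 kg in truck 5; 30 kg remain.
Put 19 kg in truck 2; 8 kg remain.
Put 134 kg in truck 8; 66 kg remain.
Put 145 kg in truck 9; 55 kg remain.
Put 27 kg in truck 3; 2 kg remain.
Put 124 kg in truck 10; 76 kg remain.

10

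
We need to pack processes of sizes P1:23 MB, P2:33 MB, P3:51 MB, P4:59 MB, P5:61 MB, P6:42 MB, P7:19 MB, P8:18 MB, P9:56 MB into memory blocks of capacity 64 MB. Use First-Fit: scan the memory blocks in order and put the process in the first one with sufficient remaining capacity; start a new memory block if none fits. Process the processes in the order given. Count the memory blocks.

7

Put P1 (23 MB) in memory block 1; 41 MB remain.
Put P2 (33 MB) in memory block 1; 8 MB remain.
Put P3 (51 MB) in memory block 2; 13 MB remain.
Put P4 (59 MB) in memory block 3; 5 MB remain.
Put P5 (61 MB) in memory block 4; 3 MB remain.
Put P6 (42 MB) in memory block 5; 22 MB remain.
Put P7 (19 MB) in memory block 5; 3 MB remain.
Put P8 (18 MB) in memory block 6; 46 MB remain.
Put P9 (56 MB) in memory block 7; 8 MB remain.
Final memory blocks: [23,33] [51] [59] [61] [42,19] [18] [56].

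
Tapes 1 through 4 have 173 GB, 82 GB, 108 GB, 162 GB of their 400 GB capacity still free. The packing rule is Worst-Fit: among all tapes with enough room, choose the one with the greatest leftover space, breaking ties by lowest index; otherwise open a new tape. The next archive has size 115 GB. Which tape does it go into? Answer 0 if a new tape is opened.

1

Tapes with room: tape 1 (173 GB), tape 4 (162 GB).
Most room is tape 1 with 173 GB free.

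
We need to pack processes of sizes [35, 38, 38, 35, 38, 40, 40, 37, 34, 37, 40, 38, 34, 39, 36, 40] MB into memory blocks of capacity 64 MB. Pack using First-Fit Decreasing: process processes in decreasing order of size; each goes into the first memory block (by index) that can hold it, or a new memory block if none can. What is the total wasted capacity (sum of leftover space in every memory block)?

425

Sorted descending: 40, 40, 40, 40, 39, 38, 38, 38, 38, 37, 37, 36, 35, 35, 34, 34.
40 MB → memory block 1 (remaining 24 MB)
40 MB → memory block 2 (remaining 24 MB)
40 MB → memory block 3 (remaining 24 MB)
40 MB → memory block 4 (remaining 24 MB)
39 MB → memory block 5 (remaining 25 MB)
38 MB → memory block 6 (remaining 26 MB)
38 MB → memory block 7 (remaining 26 MB)
38 MB → memory block 8 (remaining 26 MB)
38 MB → memory block 9 (remaining 26 MB)
37 MB → memory block 10 (remaining 27 MB)
37 MB → memory block 11 (remaining 27 MB)
36 MB → memory block 12 (remaining 28 MB)
35 MB → memory block 13 (remaining 29 MB)
35 MB → memory block 14 (remaining 29 MB)
34 MB → memory block 15 (remaining 30 MB)
34 MB → memory block 16 (remaining 30 MB)
16 memory blocks × 64 MB = 1024 MB; used 599 MB; unused 425 MB.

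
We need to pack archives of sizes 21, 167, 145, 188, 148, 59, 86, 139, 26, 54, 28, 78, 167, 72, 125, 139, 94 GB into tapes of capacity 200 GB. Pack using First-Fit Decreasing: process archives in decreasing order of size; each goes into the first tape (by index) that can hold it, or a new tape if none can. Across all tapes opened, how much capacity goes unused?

Sorted descending: 188, 167, 167, 148, 145, 139, 139, 125, 94, 86, 78, 72, 59, 54, 28, 26, 21.
188 GB → tape 1 (remaining 12 GB)
167 GB → tape 2 (remaining 33 GB)
167 GB → tape 3 (remaining 33 GB)
148 GB → tape 4 (remaining 52 GB)
145 GB → tape 5 (remaining 55 GB)
139 GB → tape 6 (remaining 61 GB)
139 GB → tape 7 (remaining 61 GB)
125 GB → tape 8 (remaining 75 GB)
94 GB → tape 9 (remaining 106 GB)
86 GB → tape 9 (remaining 20 GB)
78 GB → tape 10 (remaining 122 GB)
72 GB → tape 8 (remaining 3 GB)
59 GB → tape 6 (remaining 2 GB)
54 GB → tape 5 (remaining 1 GB)
28 GB → tape 2 (remaining 5 GB)
26 GB → tape 3 (remaining 7 GB)
21 GB → tape 4 (remaining 31 GB)
10 tapes × 200 GB = 2000 GB; used 1736 GB; unused 264 GB.

264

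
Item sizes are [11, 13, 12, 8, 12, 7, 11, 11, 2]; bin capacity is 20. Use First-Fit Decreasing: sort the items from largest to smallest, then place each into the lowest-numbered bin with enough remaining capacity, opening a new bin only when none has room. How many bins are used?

Sorted descending: 13, 12, 12, 11, 11, 11, 8, 7, 2.
bin 1: place 13, 7 left
bin 2: place 12, 8 left
bin 3: place 12, 8 left
bin 4: place 11, 9 left
bin 5: place 11, 9 left
bin 6: place 11, 9 left
bin 2: place 8, 0 left
bin 1: place 7, 0 left
bin 3: place 2, 6 left

6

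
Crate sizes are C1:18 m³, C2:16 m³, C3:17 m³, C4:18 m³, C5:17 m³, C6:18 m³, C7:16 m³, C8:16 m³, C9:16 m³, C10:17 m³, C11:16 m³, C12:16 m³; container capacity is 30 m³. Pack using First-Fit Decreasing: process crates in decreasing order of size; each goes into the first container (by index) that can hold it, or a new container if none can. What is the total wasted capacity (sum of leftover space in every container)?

Sorted descending: 18, 18, 18, 17, 17, 17, 16, 16, 16, 16, 16, 16.
18 m³ → container 1 (remaining 12 m³)
18 m³ → container 2 (remaining 12 m³)
18 m³ → container 3 (remaining 12 m³)
17 m³ → container 4 (remaining 13 m³)
17 m³ → container 5 (remaining 13 m³)
17 m³ → container 6 (remaining 13 m³)
16 m³ → container 7 (remaining 14 m³)
16 m³ → container 8 (remaining 14 m³)
16 m³ → container 9 (remaining 14 m³)
16 m³ → container 10 (remaining 14 m³)
16 m³ → container 11 (remaining 14 m³)
16 m³ → container 12 (remaining 14 m³)
12 containers × 30 m³ = 360 m³; used 201 m³; unused 159 m³.

159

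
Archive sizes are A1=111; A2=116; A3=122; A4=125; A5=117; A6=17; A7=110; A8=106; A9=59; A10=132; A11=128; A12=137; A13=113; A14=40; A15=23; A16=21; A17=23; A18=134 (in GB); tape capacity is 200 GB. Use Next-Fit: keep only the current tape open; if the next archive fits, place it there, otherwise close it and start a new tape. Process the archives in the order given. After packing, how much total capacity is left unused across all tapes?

Put A1 (111 GB) in tape 1; 89 GB remain.
Put A2 (116 GB) in tape 2; 84 GB remain.
Put A3 (122 GB) in tape 3; 78 GB remain.
Put A4 (125 GB) in tape 4; 75 GB remain.
Put A5 (117 GB) in tape 5; 83 GB remain.
Put A6 (17 GB) in tape 5; 66 GB remain.
Put A7 (110 GB) in tape 6; 90 GB remain.
Put A8 (106 GB) in tape 7; 94 GB remain.
Put A9 (59 GB) in tape 7; 35 GB remain.
Put A10 (132 GB) in tape 8; 68 GB remain.
Put A11 (128 GB) in tape 9; 72 GB remain.
Put A12 (137 GB) in tape 10; 63 GB remain.
Put A13 (113 GB) in tape 11; 87 GB remain.
Put A14 (40 GB) in tape 11; 47 GB remain.
Put A15 (23 GB) in tape 11; 24 GB remain.
Put A16 (21 GB) in tape 11; 3 GB remain.
Put A17 (23 GB) in tape 12; 177 GB remain.
Put A18 (134 GB) in tape 12; 43 GB remain.
12 tapes × 200 GB = 2400 GB; used 1634 GB; unused 766 GB.

766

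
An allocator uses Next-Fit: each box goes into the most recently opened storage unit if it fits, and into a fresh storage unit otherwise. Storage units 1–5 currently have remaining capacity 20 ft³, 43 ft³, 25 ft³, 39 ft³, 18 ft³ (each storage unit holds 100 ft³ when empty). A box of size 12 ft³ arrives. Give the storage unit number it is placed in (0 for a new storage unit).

Next-Fit only looks at storage unit 5, which has 18 ft³ free.
12 ft³ fits there.

5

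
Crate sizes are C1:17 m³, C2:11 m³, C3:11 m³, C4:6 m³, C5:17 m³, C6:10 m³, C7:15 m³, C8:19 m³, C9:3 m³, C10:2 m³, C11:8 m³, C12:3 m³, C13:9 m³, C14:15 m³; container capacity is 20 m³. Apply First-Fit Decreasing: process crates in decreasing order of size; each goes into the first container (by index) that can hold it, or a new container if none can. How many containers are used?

Sorted descending: 19, 17, 17, 15, 15, 11, 11, 10, 9, 8, 6, 3, 3, 2.
Put 19 m³ in container 1; 1 m³ remain.
Put 17 m³ in container 2; 3 m³ remain.
Put 17 m³ in container 3; 3 m³ remain.
Put 15 m³ in container 4; 5 m³ remain.
Put 15 m³ in container 5; 5 m³ remain.
Put 11 m³ in container 6; 9 m³ remain.
Put 11 m³ in container 7; 9 m³ remain.
Put 10 m³ in container 8; 10 m³ remain.
Put 9 m³ in container 6; 0 m³ remain.
Put 8 m³ in container 7; 1 m³ remain.
Put 6 m³ in container 8; 4 m³ remain.
Put 3 m³ in container 2; 0 m³ remain.
Put 3 m³ in container 3; 0 m³ remain.
Put 2 m³ in container 4; 3 m³ remain.

8 containers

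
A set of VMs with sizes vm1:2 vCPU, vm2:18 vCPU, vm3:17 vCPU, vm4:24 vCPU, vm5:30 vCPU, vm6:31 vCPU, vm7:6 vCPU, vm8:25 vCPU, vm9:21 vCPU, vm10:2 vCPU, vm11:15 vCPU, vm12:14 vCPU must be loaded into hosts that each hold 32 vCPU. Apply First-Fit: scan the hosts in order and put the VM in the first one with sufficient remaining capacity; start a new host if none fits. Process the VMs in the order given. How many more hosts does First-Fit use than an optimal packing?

1

First-Fit: [2,18,6,2] [17,15] [24] [30] [31] [25] [21] [14] → 8 hosts.
Total size 205 vCPU; any packing needs at least ⌈205/32⌉ = 7 hosts.
An optimal packing achieves that bound: [31] [30,2] [25,6] [24,2] [21] [18,14] [17,15] → 7 hosts.
Excess: 8 − 7 = 1.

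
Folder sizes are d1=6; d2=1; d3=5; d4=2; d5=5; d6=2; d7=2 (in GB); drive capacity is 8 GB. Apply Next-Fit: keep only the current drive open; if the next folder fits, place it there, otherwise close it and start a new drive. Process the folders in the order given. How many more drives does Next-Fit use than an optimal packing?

1

Next-Fit: [6,1] [5,2] [5,2] [2] → 4 drives.
Total size 23 GB; any packing needs at least ⌈23/8⌉ = 3 drives.
An optimal packing achieves that bound: [6,2] [5,2,1] [5,2] → 3 drives.
Excess: 4 − 3 = 1.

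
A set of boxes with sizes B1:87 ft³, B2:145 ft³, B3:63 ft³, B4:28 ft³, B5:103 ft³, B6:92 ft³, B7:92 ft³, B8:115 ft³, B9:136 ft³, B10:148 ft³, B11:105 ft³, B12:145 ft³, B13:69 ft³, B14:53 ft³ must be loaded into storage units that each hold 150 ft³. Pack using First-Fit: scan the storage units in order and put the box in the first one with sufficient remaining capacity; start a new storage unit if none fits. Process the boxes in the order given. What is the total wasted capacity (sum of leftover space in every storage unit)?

269

B1 (87 ft³) → storage unit 1 (remaining 63 ft³)
B2 (145 ft³) → storage unit 2 (remaining 5 ft³)
B3 (63 ft³) → storage unit 1 (remaining 0 ft³)
B4 (28 ft³) → storage unit 3 (remaining 122 ft³)
B5 (103 ft³) → storage unit 3 (remaining 19 ft³)
B6 (92 ft³) → storage unit 4 (remaining 58 ft³)
B7 (92 ft³) → storage unit 5 (remaining 58 ft³)
B8 (115 ft³) → storage unit 6 (remaining 35 ft³)
B9 (136 ft³) → storage unit 7 (remaining 14 ft³)
B10 (148 ft³) → storage unit 8 (remaining 2 ft³)
B11 (105 ft³) → storage unit 9 (remaining 45 ft³)
B12 (145 ft³) → storage unit 10 (remaining 5 ft³)
B13 (69 ft³) → storage unit 11 (remaining 81 ft³)
B14 (53 ft³) → storage unit 4 (remaining 5 ft³)
11 storage units × 150 ft³ = 1650 ft³; used 1381 ft³; unused 269 ft³.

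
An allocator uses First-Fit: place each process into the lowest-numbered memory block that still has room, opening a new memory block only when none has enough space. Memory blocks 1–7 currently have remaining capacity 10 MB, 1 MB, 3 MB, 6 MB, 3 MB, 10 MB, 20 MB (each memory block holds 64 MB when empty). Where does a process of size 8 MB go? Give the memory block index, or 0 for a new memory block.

1

Memory blocks with room: memory block 1 (10 MB), memory block 6 (10 MB), memory block 7 (20 MB).
The first with room is memory block 1.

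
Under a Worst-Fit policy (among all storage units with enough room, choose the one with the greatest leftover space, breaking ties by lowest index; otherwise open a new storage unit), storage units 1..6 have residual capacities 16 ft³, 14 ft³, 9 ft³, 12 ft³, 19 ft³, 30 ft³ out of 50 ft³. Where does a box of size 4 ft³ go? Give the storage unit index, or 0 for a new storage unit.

6

Storage units with room: storage unit 1 (16 ft³), storage unit 2 (14 ft³), storage unit 3 (9 ft³), storage unit 4 (12 ft³), storage unit 5 (19 ft³), storage unit 6 (30 ft³).
Most room is storage unit 6 with 30 ft³ free.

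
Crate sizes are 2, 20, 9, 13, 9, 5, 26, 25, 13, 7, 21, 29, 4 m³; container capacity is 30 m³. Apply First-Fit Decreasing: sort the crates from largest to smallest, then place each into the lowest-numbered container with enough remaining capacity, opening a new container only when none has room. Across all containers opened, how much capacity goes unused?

Sorted descending: 29, 26, 25, 21, 20, 13, 13, 9, 9, 7, 5, 4, 2.
container 1: place 29 m³, 1 m³ left
container 2: place 26 m³, 4 m³ left
container 3: place 25 m³, 5 m³ left
container 4: place 21 m³, 9 m³ left
container 5: place 20 m³, 10 m³ left
container 6: place 13 m³, 17 m³ left
container 6: place 13 m³, 4 m³ left
container 4: place 9 m³, 0 m³ left
container 5: place 9 m³, 1 m³ left
container 7: place 7 m³, 23 m³ left
container 3: place 5 m³, 0 m³ left
container 2: place 4 m³, 0 m³ left
container 6: place 2 m³, 2 m³ left
7 containers × 30 m³ = 210 m³; used 183 m³; unused 27 m³.

27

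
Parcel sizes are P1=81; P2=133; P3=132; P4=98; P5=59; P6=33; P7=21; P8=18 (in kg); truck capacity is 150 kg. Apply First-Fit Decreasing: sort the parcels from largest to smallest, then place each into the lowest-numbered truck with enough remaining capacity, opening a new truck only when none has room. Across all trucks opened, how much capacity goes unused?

Sorted descending: 133, 132, 98, 81, 59, 33, 21, 18.
Put 133 kg in truck 1; 17 kg remain.
Put 132 kg in truck 2; 18 kg remain.
Put 98 kg in truck 3; 52 kg remain.
Put 81 kg in truck 4; 69 kg remain.
Put 59 kg in truck 4; 10 kg remain.
Put 33 kg in truck 3; 19 kg remain.
Put 21 kg in truck 5; 129 kg remain.
Put 18 kg in truck 2; 0 kg remain.
5 trucks × 150 kg = 750 kg; used 575 kg; unused 175 kg.

175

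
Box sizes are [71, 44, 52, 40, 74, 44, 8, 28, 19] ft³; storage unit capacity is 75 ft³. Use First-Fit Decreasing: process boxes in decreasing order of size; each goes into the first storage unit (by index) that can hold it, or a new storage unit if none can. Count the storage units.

6 storage units

Sorted descending: 74, 71, 52, 44, 44, 40, 28, 19, 8.
74 ft³ → storage unit 1 (remaining 1 ft³)
71 ft³ → storage unit 2 (remaining 4 ft³)
52 ft³ → storage unit 3 (remaining 23 ft³)
44 ft³ → storage unit 4 (remaining 31 ft³)
44 ft³ → storage unit 5 (remaining 31 ft³)
40 ft³ → storage unit 6 (remaining 35 ft³)
28 ft³ → storage unit 4 (remaining 3 ft³)
19 ft³ → storage unit 3 (remaining 4 ft³)
8 ft³ → storage unit 5 (remaining 23 ft³)
Final storage units: [74] [71] [52,19] [44,28] [44,8] [40].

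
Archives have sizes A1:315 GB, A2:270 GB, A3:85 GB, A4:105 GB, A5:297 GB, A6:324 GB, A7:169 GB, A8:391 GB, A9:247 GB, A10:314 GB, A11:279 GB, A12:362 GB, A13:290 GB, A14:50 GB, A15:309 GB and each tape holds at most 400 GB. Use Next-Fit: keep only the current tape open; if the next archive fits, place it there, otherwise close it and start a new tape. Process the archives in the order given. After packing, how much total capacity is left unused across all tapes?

1393

Put A1 (315 GB) in tape 1; 85 GB remain.
Put A2 (270 GB) in tape 2; 130 GB remain.
Put A3 (85 GB) in tape 2; 45 GB remain.
Put A4 (105 GB) in tape 3; 295 GB remain.
Put A5 (297 GB) in tape 4; 103 GB remain.
Put A6 (324 GB) in tape 5; 76 GB remain.
Put A7 (169 GB) in tape 6; 231 GB remain.
Put A8 (391 GB) in tape 7; 9 GB remain.
Put A9 (247 GB) in tape 8; 153 GB remain.
Put A10 (314 GB) in tape 9; 86 GB remain.
Put A11 (279 GB) in tape 10; 121 GB remain.
Put A12 (362 GB) in tape 11; 38 GB remain.
Put A13 (290 GB) in tape 12; 110 GB remain.
Put A14 (50 GB) in tape 12; 60 GB remain.
Put A15 (309 GB) in tape 13; 91 GB remain.
13 tapes × 400 GB = 5200 GB; used 3807 GB; unused 1393 GB.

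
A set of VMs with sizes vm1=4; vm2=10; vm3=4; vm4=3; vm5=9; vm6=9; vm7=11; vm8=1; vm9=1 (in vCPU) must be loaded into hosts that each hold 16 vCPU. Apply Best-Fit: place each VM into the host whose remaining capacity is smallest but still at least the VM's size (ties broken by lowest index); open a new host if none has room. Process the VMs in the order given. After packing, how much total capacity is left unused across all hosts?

vm1 (4 vCPU) → host 1 (remaining 12 vCPU)
vm2 (10 vCPU) → host 1 (remaining 2 vCPU)
vm3 (4 vCPU) → host 2 (remaining 12 vCPU)
vm4 (3 vCPU) → host 2 (remaining 9 vCPU)
vm5 (9 vCPU) → host 2 (remaining 0 vCPU)
vm6 (9 vCPU) → host 3 (remaining 7 vCPU)
vm7 (11 vCPU) → host 4 (remaining 5 vCPU)
vm8 (1 vCPU) → host 1 (remaining 1 vCPU)
vm9 (1 vCPU) → host 1 (remaining 0 vCPU)
4 hosts × 16 vCPU = 64 vCPU; used 52 vCPU; unused 12 vCPU.

12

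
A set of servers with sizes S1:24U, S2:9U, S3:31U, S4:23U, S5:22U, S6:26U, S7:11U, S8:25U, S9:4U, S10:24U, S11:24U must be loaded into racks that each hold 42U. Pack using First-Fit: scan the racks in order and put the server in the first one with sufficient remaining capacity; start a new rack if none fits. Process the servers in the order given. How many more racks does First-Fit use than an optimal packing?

0

First-Fit: [24,9,4] [31,11] [23] [22] [26] [25] [24] [24] → 8 racks.
8 servers exceed 21U (half the capacity), and no two of those can share a rack, so at least 8 racks are needed.
So 8 is already optimal.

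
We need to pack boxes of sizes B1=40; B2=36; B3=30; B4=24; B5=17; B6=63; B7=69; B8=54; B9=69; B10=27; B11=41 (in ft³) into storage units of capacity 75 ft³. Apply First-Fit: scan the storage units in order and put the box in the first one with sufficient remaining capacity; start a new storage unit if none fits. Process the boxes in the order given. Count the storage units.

Put B1 (40 ft³) in storage unit 1; 35 ft³ remain.
Put B2 (36 ft³) in storage unit 2; 39 ft³ remain.
Put B3 (30 ft³) in storage unit 1; 5 ft³ remain.
Put B4 (24 ft³) in storage unit 2; 15 ft³ remain.
Put B5 (17 ft³) in storage unit 3; 58 ft³ remain.
Put B6 (63 ft³) in storage unit 4; 12 ft³ remain.
Put B7 (69 ft³) in storage unit 5; 6 ft³ remain.
Put B8 (54 ft³) in storage unit 3; 4 ft³ remain.
Put B9 (69 ft³) in storage unit 6; 6 ft³ remain.
Put B10 (27 ft³) in storage unit 7; 48 ft³ remain.
Put B11 (41 ft³) in storage unit 7; 7 ft³ remain.

7 storage units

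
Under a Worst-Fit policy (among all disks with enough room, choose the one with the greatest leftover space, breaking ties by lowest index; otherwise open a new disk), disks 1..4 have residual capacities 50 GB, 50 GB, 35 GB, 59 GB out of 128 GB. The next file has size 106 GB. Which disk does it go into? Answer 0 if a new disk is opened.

0

No disk has ≥ 106 GB free, so a new disk is opened.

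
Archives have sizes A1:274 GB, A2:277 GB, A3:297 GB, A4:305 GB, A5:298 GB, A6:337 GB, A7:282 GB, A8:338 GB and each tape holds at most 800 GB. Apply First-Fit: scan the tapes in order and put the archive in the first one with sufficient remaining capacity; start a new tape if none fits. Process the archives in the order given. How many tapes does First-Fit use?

4 tapes

tape 1: place A1 (274 GB), 526 GB left
tape 1: place A2 (277 GB), 249 GB left
tape 2: place A3 (297 GB), 503 GB left
tape 2: place A4 (305 GB), 198 GB left
tape 3: place A5 (298 GB), 502 GB left
tape 3: place A6 (337 GB), 165 GB left
tape 4: place A7 (282 GB), 518 GB left
tape 4: place A8 (338 GB), 180 GB left
Final tapes: [274,277] [297,305] [298,337] [282,338].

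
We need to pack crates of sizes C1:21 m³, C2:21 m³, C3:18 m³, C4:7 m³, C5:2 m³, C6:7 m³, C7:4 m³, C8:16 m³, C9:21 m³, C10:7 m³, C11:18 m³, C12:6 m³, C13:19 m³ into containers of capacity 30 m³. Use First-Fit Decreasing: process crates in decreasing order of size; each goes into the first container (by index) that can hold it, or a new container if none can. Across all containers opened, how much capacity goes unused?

Sorted descending: 21, 21, 21, 19, 18, 18, 16, 7, 7, 7, 6, 4, 2.
Put 21 m³ in container 1; 9 m³ remain.
Put 21 m³ in container 2; 9 m³ remain.
Put 21 m³ in container 3; 9 m³ remain.
Put 19 m³ in container 4; 11 m³ remain.
Put 18 m³ in container 5; 12 m³ remain.
Put 18 m³ in container 6; 12 m³ remain.
Put 16 m³ in container 7; 14 m³ remain.
Put 7 m³ in container 1; 2 m³ remain.
Put 7 m³ in container 2; 2 m³ remain.
Put 7 m³ in container 3; 2 m³ remain.
Put 6 m³ in container 4; 5 m³ remain.
Put 4 m³ in container 4; 1 m³ remain.
Put 2 m³ in container 1; 0 m³ remain.
7 containers × 30 m³ = 210 m³; used 167 m³; unused 43 m³.

43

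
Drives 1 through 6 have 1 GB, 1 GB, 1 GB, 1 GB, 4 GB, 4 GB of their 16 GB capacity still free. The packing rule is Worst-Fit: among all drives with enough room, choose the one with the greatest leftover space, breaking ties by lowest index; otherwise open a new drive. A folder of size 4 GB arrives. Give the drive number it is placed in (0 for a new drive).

Drives with room: drive 5 (4 GB), drive 6 (4 GB).
Most room is drive 5 with 4 GB free.

5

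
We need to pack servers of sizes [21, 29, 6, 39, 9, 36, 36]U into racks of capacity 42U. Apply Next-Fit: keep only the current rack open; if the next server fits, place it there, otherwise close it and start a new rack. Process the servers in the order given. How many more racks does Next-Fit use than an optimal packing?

1

Next-Fit: [21] [29,6] [39] [9] [36] [36] → 6 racks.
Total size 176U; any packing needs at least ⌈176/42⌉ = 5 racks.
An optimal packing achieves that bound: [39] [36,6] [36] [29,9] [21] → 5 racks.
Excess: 6 − 5 = 1.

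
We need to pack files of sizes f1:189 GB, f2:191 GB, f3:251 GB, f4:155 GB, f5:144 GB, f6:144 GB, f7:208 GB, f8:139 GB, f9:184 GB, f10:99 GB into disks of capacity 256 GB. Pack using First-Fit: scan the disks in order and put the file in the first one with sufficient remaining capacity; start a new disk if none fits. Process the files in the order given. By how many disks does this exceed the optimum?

0

First-Fit: [189] [191] [251] [155,99] [144] [144] [208] [139] [184] → 9 disks.
9 files exceed 128 GB (half the capacity), and no two of those can share a disk, so at least 9 disks are needed.
So 9 is already optimal.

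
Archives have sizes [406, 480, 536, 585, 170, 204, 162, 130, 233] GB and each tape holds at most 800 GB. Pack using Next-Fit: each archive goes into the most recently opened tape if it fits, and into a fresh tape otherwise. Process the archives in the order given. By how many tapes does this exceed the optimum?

1

Next-Fit: [406] [480] [536] [585,170] [204,162,130,233] → 5 tapes.
Total size 2906 GB; any packing needs at least ⌈2906/800⌉ = 4 tapes.
An optimal packing achieves that bound: [585,204] [536,233] [480,170,130] [406,162] → 4 tapes.
Excess: 5 − 4 = 1.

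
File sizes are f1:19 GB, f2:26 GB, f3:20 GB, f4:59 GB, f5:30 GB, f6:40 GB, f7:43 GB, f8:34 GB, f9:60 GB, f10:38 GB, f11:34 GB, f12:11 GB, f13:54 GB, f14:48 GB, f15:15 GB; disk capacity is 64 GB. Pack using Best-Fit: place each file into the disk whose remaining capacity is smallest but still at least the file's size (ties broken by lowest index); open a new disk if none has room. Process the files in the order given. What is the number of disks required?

11 disks

disk 1: place f1 (19 GB), 45 GB left
disk 1: place f2 (26 GB), 19 GB left
disk 2: place f3 (20 GB), 44 GB left
disk 3: place f4 (59 GB), 5 GB left
disk 2: place f5 (30 GB), 14 GB left
disk 4: place f6 (40 GB), 24 GB left
disk 5: place f7 (43 GB), 21 GB left
disk 6: place f8 (34 GB), 30 GB left
disk 7: place f9 (60 GB), 4 GB left
disk 8: place f10 (38 GB), 26 GB left
disk 9: place f11 (34 GB), 30 GB left
disk 2: place f12 (11 GB), 3 GB left
disk 10: place f13 (54 GB), 10 GB left
disk 11: place f14 (48 GB), 16 GB left
disk 11: place f15 (15 GB), 1 GB left
Final disks: [19,26] [20,30,11] [59] [40] [43] [34] [60] [38] [34] [54] [48,15].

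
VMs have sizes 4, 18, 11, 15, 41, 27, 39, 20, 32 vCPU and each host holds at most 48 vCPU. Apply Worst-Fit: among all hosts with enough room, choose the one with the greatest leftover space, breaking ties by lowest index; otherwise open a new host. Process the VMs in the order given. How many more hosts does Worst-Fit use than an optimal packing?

0

Worst-Fit: [4,18,11,15] [41] [27,20] [39] [32] → 5 hosts.
Total size 207 vCPU; any packing needs at least ⌈207/48⌉ = 5 hosts.
So 5 is already optimal.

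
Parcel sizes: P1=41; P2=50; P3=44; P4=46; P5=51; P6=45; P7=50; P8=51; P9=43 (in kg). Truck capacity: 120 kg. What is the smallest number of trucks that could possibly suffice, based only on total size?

4 trucks

Total size = 41 + 50 + 44 + 46 + 51 + 45 + 50 + 51 + 43 = 421 kg.
⌈421 / 120⌉ = 4.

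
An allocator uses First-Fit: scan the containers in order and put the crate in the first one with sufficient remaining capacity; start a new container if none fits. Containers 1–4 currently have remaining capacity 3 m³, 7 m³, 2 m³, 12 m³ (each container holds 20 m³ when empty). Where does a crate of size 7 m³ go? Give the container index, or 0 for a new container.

Containers with room: container 2 (7 m³), container 4 (12 m³).
The first with room is container 2.

2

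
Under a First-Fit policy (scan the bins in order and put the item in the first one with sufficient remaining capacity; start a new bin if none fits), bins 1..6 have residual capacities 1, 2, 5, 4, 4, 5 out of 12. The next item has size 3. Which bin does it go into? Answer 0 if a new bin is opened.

Bins with room: bin 3 (5), bin 4 (4), bin 5 (4), bin 6 (5).
The first with room is bin 3.

3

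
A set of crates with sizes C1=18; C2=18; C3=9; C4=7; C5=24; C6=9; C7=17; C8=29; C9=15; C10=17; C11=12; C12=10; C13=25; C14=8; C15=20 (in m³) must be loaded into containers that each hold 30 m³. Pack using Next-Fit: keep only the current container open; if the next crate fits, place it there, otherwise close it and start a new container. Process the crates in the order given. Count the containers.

C1 (18 m³) → container 1 (remaining 12 m³)
C2 (18 m³) → container 2 (remaining 12 m³)
C3 (9 m³) → container 2 (remaining 3 m³)
C4 (7 m³) → container 3 (remaining 23 m³)
C5 (24 m³) → container 4 (remaining 6 m³)
C6 (9 m³) → container 5 (remaining 21 m³)
C7 (17 m³) → container 5 (remaining 4 m³)
C8 (29 m³) → container 6 (remaining 1 m³)
C9 (15 m³) → container 7 (remaining 15 m³)
C10 (17 m³) → container 8 (remaining 13 m³)
C11 (12 m³) → container 8 (remaining 1 m³)
C12 (10 m³) → container 9 (remaining 20 m³)
C13 (25 m³) → container 10 (remaining 5 m³)
C14 (8 m³) → container 11 (remaining 22 m³)
C15 (20 m³) → container 11 (remaining 2 m³)
Final containers: [18] [18,9] [7] [24] [9,17] [29] [15] [17,12] [10] [25] [8,20].

11 containers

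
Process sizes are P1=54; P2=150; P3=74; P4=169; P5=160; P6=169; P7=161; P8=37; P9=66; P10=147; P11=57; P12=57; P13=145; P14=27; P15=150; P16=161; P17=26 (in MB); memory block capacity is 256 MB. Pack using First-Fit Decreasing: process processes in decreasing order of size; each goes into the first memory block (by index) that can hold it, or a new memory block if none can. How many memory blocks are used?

Sorted descending: 169, 169, 161, 161, 160, 150, 150, 147, 145, 74, 66, 57, 57, 54, 37, 27, 26.
memory block 1: place 169 MB, 87 MB left
memory block 2: place 169 MB, 87 MB left
memory block 3: place 161 MB, 95 MB left
memory block 4: place 161 MB, 95 MB left
memory block 5: place 160 MB, 96 MB left
memory block 6: place 150 MB, 106 MB left
memory block 7: place 150 MB, 106 MB left
memory block 8: place 147 MB, 109 MB left
memory block 9: place 145 MB, 111 MB left
memory block 1: place 74 MB, 13 MB left
memory block 2: place 66 MB, 21 MB left
memory block 3: place 57 MB, 38 MB left
memory block 4: place 57 MB, 38 MB left
memory block 5: place 54 MB, 42 MB left
memory block 3: place 37 MB, 1 MB left
memory block 4: place 27 MB, 11 MB left
memory block 5: place 26 MB, 16 MB left
Final memory blocks: [169,74] [169,66] [161,57,37] [161,57,27] [160,54,26] [150] [150] [147] [145].

9 memory blocks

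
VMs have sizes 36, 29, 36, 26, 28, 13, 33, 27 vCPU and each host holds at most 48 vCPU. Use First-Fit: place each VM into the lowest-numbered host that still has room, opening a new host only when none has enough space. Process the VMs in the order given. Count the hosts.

host 1: place 36 vCPU, 12 vCPU left
host 2: place 29 vCPU, 19 vCPU left
host 3: place 36 vCPU, 12 vCPU left
host 4: place 26 vCPU, 22 vCPU left
host 5: place 28 vCPU, 20 vCPU left
host 2: place 13 vCPU, 6 vCPU left
host 6: place 33 vCPU, 15 vCPU left
host 7: place 27 vCPU, 21 vCPU left

7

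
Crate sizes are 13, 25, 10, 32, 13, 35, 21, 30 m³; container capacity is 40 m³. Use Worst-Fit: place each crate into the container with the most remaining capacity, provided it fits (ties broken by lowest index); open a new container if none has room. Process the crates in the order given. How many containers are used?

6

13 m³ → container 1 (remaining 27 m³)
25 m³ → container 1 (remaining 2 m³)
10 m³ → container 2 (remaining 30 m³)
32 m³ → container 3 (remaining 8 m³)
13 m³ → container 2 (remaining 17 m³)
35 m³ → container 4 (remaining 5 m³)
21 m³ → container 5 (remaining 19 m³)
30 m³ → container 6 (remaining 10 m³)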